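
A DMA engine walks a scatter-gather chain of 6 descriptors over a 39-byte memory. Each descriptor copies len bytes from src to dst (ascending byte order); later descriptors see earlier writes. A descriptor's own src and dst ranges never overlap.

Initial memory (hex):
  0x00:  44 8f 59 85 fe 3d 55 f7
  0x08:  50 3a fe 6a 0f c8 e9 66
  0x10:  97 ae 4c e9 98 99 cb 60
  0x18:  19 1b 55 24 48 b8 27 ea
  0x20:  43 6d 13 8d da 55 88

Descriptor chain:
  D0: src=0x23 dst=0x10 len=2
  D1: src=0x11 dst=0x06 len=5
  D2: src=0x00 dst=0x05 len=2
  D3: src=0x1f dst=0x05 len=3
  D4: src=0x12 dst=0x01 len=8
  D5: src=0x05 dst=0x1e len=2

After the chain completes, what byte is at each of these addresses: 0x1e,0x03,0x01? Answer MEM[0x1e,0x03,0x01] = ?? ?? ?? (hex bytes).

MEM[0x1e,0x03,0x01] = cb 98 4c

  after D0: wrote 2B at 0x10 = 8dda
  after D1: wrote 5B at 0x06 = da4ce99899
  after D2: wrote 2B at 0x05 = 448f
  after D3: wrote 3B at 0x05 = ea436d
  after D4: wrote 8B at 0x01 = 4ce99899cb60191b
  after D5: wrote 2B at 0x1e = cb60
query mem[0x1e]=0xcb, mem[0x03]=0x98, mem[0x01]=0x4c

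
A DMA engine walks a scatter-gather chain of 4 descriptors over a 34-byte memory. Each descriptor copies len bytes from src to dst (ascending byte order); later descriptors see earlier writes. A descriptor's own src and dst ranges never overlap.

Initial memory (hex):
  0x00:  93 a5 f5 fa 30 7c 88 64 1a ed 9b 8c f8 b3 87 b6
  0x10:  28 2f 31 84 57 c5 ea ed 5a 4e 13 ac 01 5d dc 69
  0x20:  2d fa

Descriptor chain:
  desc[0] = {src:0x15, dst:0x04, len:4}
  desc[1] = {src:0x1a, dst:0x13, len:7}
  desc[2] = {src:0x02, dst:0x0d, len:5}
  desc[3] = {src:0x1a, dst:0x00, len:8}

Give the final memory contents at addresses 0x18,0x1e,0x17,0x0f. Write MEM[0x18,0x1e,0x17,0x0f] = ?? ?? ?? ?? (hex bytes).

MEM[0x18,0x1e,0x17,0x0f] = 69 dc dc c5

  after D0: wrote 4B at 0x04 = c5eaed5a
  after D1: wrote 7B at 0x13 = 13ac015ddc692d
  after D2: wrote 5B at 0x0d = f5fac5eaed
  after D3: wrote 8B at 0x00 = 13ac015ddc692dfa
query mem[0x18]=0x69, mem[0x1e]=0xdc, mem[0x17]=0xdc, mem[0x0f]=0xc5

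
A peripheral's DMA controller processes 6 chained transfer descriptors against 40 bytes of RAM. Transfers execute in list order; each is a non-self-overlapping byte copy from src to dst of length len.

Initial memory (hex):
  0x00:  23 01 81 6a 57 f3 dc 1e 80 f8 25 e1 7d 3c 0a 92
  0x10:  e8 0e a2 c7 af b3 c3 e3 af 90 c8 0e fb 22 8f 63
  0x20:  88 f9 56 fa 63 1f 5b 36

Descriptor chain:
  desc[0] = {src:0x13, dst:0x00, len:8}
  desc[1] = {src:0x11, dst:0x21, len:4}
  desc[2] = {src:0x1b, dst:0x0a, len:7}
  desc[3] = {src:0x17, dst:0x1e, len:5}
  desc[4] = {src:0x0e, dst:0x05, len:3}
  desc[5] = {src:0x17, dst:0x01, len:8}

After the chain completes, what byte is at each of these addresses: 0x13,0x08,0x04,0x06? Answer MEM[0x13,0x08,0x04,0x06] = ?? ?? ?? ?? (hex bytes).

MEM[0x13,0x08,0x04,0x06] = c7 e3 c8 fb

#0 dst[0x00+8] := {0xc7,0xaf,0xb3,0xc3,0xe3,0xaf,0x90,0xc8}
#1 dst[0x21+4] := {0x0e,0xa2,0xc7,0xaf}
#2 dst[0x0a+7] := {0x0e,0xfb,0x22,0x8f,0x63,0x88,0x0e}
#3 dst[0x1e+5] := {0xe3,0xaf,0x90,0xc8,0x0e}
#4 dst[0x05+3] := {0x63,0x88,0x0e}
#5 dst[0x01+8] := {0xe3,0xaf,0x90,0xc8,0x0e,0xfb,0x22,0xe3}
query mem[0x13]=0xc7, mem[0x08]=0xe3, mem[0x04]=0xc8, mem[0x06]=0xfb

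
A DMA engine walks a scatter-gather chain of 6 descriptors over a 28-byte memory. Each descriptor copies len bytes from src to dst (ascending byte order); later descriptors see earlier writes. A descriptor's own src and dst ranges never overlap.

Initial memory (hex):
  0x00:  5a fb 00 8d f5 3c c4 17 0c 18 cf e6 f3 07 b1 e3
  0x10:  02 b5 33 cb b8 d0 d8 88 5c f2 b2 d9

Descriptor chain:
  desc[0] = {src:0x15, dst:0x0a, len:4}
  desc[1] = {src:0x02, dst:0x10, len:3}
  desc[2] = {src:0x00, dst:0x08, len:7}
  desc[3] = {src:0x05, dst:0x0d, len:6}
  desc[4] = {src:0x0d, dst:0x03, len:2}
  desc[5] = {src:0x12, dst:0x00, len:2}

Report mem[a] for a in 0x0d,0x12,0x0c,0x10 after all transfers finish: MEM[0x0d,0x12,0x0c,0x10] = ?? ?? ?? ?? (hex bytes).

MEM[0x0d,0x12,0x0c,0x10] = 3c 00 f5 5a

D0: mem[0x0a..0x0d] <- [d0 d8 88 5c]
D1: mem[0x10..0x12] <- [00 8d f5]
D2: mem[0x08..0x0e] <- [5a fb 00 8d f5 3c c4]
D3: mem[0x0d..0x12] <- [3c c4 17 5a fb 00]
D4: mem[0x03..0x04] <- [3c c4]
D5: mem[0x00..0x01] <- [00 cb]
query mem[0x0d]=0x3c, mem[0x12]=0x00, mem[0x0c]=0xf5, mem[0x10]=0x5a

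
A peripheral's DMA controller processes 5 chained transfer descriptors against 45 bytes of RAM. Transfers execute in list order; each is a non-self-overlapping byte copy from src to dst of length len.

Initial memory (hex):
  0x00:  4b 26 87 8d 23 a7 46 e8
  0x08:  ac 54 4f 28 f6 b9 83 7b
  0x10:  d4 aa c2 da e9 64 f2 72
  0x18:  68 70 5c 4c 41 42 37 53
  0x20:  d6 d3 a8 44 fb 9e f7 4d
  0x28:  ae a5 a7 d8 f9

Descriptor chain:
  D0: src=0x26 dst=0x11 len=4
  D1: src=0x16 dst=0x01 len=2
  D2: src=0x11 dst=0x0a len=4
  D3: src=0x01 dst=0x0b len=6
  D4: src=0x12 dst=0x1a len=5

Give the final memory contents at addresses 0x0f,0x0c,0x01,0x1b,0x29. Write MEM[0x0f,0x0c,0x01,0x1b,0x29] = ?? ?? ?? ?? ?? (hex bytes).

MEM[0x0f,0x0c,0x01,0x1b,0x29] = a7 72 f2 ae a5

[0] 0x26->0x11 len=4 : f7 4d ae a5
[1] 0x16->0x01 len=2 : f2 72
[2] 0x11->0x0a len=4 : f7 4d ae a5
[3] 0x01->0x0b len=6 : f2 72 8d 23 a7 46
[4] 0x12->0x1a len=5 : 4d ae a5 64 f2
query mem[0x0f]=0xa7, mem[0x0c]=0x72, mem[0x01]=0xf2, mem[0x1b]=0xae, mem[0x29]=0xa5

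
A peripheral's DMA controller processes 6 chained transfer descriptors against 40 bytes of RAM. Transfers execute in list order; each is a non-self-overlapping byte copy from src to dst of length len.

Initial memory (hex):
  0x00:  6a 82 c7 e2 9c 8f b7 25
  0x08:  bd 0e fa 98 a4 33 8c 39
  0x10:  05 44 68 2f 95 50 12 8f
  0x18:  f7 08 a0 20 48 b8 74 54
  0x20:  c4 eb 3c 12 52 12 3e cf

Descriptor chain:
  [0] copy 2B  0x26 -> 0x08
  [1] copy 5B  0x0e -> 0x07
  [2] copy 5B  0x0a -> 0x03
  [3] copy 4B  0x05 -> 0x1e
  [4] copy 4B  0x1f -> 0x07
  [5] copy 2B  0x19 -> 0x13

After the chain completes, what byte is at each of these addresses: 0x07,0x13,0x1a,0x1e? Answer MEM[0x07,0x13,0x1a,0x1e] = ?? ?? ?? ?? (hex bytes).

[0] 0x26->0x08 len=2 : 3e cf
[1] 0x0e->0x07 len=5 : 8c 39 05 44 68
[2] 0x0a->0x03 len=5 : 44 68 a4 33 8c
[3] 0x05->0x1e len=4 : a4 33 8c 39
[4] 0x1f->0x07 len=4 : 33 8c 39 3c
[5] 0x19->0x13 len=2 : 08 a0
query mem[0x07]=0x33, mem[0x13]=0x08, mem[0x1a]=0xa0, mem[0x1e]=0xa4

MEM[0x07,0x13,0x1a,0x1e] = 33 08 a0 a4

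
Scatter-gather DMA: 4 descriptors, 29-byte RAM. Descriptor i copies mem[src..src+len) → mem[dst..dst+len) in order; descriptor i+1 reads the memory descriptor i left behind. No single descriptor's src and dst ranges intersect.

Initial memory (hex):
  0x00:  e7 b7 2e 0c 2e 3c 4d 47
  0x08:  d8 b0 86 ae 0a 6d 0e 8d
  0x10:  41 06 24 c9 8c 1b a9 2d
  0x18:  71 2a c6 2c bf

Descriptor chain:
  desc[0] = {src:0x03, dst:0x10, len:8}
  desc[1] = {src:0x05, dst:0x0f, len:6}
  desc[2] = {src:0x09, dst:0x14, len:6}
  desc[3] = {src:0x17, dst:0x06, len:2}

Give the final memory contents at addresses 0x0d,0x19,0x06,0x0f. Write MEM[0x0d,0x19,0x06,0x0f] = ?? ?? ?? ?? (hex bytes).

D0: mem[0x10..0x17] <- [0c 2e 3c 4d 47 d8 b0 86]
D1: mem[0x0f..0x14] <- [3c 4d 47 d8 b0 86]
D2: mem[0x14..0x19] <- [b0 86 ae 0a 6d 0e]
D3: mem[0x06..0x07] <- [0a 6d]
query mem[0x0d]=0x6d, mem[0x19]=0x0e, mem[0x06]=0x0a, mem[0x0f]=0x3c

MEM[0x0d,0x19,0x06,0x0f] = 6d 0e 0a 3c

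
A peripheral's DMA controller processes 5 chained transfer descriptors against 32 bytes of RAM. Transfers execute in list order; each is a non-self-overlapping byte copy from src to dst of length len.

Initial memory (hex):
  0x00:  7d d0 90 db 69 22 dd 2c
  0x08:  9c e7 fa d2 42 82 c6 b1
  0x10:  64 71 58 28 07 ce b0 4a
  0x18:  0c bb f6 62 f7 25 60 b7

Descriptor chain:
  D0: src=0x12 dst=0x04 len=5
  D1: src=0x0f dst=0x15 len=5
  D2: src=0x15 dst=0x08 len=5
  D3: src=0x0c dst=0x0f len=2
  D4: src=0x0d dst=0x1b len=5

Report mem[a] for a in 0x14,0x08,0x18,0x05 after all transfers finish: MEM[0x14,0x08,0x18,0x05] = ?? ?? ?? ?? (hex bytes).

MEM[0x14,0x08,0x18,0x05] = 07 b1 58 28

#0 dst[0x04+5] := {0x58,0x28,0x07,0xce,0xb0}
#1 dst[0x15+5] := {0xb1,0x64,0x71,0x58,0x28}
#2 dst[0x08+5] := {0xb1,0x64,0x71,0x58,0x28}
#3 dst[0x0f+2] := {0x28,0x82}
#4 dst[0x1b+5] := {0x82,0xc6,0x28,0x82,0x71}
query mem[0x14]=0x07, mem[0x08]=0xb1, mem[0x18]=0x58, mem[0x05]=0x28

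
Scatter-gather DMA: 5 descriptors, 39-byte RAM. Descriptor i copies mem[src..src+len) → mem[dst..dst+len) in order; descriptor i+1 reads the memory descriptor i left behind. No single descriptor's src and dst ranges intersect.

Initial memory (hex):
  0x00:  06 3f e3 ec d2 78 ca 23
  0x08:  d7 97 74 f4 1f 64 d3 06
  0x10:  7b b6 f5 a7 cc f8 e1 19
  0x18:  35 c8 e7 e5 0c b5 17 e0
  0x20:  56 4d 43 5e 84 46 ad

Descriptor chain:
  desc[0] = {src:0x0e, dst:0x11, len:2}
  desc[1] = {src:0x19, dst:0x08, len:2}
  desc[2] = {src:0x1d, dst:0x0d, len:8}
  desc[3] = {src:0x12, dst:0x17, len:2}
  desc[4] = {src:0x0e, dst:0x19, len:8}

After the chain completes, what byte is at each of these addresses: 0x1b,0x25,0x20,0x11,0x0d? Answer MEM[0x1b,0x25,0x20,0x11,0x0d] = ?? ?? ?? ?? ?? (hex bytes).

  after D0: wrote 2B at 0x11 = d306
  after D1: wrote 2B at 0x08 = c8e7
  after D2: wrote 8B at 0x0d = b517e0564d435e84
  after D3: wrote 2B at 0x17 = 435e
  after D4: wrote 8B at 0x19 = 17e0564d435e84f8
query mem[0x1b]=0x56, mem[0x25]=0x46, mem[0x20]=0xf8, mem[0x11]=0x4d, mem[0x0d]=0xb5

MEM[0x1b,0x25,0x20,0x11,0x0d] = 56 46 f8 4d b5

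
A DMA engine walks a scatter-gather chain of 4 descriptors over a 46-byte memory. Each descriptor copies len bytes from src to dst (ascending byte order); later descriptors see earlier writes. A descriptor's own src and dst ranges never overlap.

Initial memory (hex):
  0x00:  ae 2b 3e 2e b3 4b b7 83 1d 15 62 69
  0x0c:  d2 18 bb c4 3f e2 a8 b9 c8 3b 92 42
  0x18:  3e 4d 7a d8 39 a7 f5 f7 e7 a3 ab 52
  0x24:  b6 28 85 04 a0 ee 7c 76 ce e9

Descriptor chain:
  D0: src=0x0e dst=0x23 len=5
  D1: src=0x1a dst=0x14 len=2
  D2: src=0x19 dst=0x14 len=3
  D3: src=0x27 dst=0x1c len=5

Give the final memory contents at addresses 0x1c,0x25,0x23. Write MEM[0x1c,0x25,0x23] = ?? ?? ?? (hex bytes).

MEM[0x1c,0x25,0x23] = a8 3f bb

[0] 0x0e->0x23 len=5 : bb c4 3f e2 a8
[1] 0x1a->0x14 len=2 : 7a d8
[2] 0x19->0x14 len=3 : 4d 7a d8
[3] 0x27->0x1c len=5 : a8 a0 ee 7c 76
query mem[0x1c]=0xa8, mem[0x25]=0x3f, mem[0x23]=0xbb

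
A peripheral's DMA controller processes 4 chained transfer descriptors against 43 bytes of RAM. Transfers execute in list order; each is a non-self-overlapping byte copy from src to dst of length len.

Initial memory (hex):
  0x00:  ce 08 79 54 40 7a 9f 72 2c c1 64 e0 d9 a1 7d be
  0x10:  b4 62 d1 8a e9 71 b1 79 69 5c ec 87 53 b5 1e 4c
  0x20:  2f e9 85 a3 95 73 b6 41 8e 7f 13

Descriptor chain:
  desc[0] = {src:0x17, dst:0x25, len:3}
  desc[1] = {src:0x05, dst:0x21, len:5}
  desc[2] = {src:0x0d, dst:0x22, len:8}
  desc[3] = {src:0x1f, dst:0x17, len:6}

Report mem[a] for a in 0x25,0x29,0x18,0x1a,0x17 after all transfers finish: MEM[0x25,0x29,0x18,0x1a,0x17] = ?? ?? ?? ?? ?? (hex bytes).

#0 dst[0x25+3] := {0x79,0x69,0x5c}
#1 dst[0x21+5] := {0x7a,0x9f,0x72,0x2c,0xc1}
#2 dst[0x22+8] := {0xa1,0x7d,0xbe,0xb4,0x62,0xd1,0x8a,0xe9}
#3 dst[0x17+6] := {0x4c,0x2f,0x7a,0xa1,0x7d,0xbe}
query mem[0x25]=0xb4, mem[0x29]=0xe9, mem[0x18]=0x2f, mem[0x1a]=0xa1, mem[0x17]=0x4c

MEM[0x25,0x29,0x18,0x1a,0x17] = b4 e9 2f a1 4c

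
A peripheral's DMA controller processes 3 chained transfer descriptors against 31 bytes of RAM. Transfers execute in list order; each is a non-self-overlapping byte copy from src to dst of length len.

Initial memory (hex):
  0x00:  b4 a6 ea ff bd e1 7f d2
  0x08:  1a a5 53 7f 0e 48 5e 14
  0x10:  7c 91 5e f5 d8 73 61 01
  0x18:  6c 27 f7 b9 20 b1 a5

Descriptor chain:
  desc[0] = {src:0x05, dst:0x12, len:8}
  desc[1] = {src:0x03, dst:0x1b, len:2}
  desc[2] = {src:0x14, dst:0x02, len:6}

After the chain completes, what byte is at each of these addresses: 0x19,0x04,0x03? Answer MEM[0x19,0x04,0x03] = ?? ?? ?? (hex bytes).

[0] 0x05->0x12 len=8 : e1 7f d2 1a a5 53 7f 0e
[1] 0x03->0x1b len=2 : ff bd
[2] 0x14->0x02 len=6 : d2 1a a5 53 7f 0e
query mem[0x19]=0x0e, mem[0x04]=0xa5, mem[0x03]=0x1a

MEM[0x19,0x04,0x03] = 0e a5 1a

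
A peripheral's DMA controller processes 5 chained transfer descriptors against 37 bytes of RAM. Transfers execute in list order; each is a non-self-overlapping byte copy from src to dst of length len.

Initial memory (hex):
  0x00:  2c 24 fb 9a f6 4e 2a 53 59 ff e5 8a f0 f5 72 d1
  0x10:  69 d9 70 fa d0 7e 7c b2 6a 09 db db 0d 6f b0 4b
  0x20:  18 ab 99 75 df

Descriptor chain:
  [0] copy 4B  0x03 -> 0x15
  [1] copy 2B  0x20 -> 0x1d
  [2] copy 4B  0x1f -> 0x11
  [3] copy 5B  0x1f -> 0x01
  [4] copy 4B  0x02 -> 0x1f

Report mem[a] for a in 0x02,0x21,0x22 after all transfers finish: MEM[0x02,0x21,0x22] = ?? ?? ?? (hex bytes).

  after D0: wrote 4B at 0x15 = 9af64e2a
  after D1: wrote 2B at 0x1d = 18ab
  after D2: wrote 4B at 0x11 = 4b18ab99
  after D3: wrote 5B at 0x01 = 4b18ab9975
  after D4: wrote 4B at 0x1f = 18ab9975
query mem[0x02]=0x18, mem[0x21]=0x99, mem[0x22]=0x75

MEM[0x02,0x21,0x22] = 18 99 75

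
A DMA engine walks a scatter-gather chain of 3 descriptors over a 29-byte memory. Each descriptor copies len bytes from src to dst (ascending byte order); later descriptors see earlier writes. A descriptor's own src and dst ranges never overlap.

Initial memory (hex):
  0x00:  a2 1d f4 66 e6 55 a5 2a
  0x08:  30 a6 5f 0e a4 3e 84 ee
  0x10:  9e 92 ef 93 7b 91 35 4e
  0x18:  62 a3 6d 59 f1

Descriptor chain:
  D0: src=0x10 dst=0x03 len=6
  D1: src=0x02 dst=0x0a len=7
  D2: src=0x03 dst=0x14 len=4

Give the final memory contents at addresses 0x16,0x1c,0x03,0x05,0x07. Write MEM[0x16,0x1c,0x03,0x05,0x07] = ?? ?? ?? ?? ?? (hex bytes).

[0] 0x10->0x03 len=6 : 9e 92 ef 93 7b 91
[1] 0x02->0x0a len=7 : f4 9e 92 ef 93 7b 91
[2] 0x03->0x14 len=4 : 9e 92 ef 93
query mem[0x16]=0xef, mem[0x1c]=0xf1, mem[0x03]=0x9e, mem[0x05]=0xef, mem[0x07]=0x7b

MEM[0x16,0x1c,0x03,0x05,0x07] = ef f1 9e ef 7b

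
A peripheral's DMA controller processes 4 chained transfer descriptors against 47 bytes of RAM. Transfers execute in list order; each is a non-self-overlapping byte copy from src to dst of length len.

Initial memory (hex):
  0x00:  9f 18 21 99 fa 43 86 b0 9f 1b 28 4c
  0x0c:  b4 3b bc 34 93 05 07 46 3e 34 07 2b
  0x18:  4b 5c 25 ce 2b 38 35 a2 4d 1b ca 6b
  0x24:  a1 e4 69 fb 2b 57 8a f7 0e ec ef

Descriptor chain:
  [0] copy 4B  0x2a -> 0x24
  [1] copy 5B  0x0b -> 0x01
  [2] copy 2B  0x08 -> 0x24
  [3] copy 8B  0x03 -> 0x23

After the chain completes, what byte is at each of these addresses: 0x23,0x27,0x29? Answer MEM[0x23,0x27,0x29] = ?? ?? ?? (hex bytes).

D0: mem[0x24..0x27] <- [8a f7 0e ec]
D1: mem[0x01..0x05] <- [4c b4 3b bc 34]
D2: mem[0x24..0x25] <- [9f 1b]
D3: mem[0x23..0x2a] <- [3b bc 34 86 b0 9f 1b 28]
query mem[0x23]=0x3b, mem[0x27]=0xb0, mem[0x29]=0x1b

MEM[0x23,0x27,0x29] = 3b b0 1b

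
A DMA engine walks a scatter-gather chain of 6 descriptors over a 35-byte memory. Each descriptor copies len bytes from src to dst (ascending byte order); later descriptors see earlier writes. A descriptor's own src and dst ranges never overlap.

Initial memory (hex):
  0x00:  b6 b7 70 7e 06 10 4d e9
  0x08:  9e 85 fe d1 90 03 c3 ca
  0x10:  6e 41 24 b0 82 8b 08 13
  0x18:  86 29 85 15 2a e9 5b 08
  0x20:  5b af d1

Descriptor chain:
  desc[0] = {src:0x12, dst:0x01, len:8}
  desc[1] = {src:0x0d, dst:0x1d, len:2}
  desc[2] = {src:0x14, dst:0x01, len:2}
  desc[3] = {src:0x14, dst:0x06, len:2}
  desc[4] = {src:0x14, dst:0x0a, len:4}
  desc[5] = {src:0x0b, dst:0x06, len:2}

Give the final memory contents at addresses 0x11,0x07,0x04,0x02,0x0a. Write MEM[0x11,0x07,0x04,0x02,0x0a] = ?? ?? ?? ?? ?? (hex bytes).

  after D0: wrote 8B at 0x01 = 24b0828b08138629
  after D1: wrote 2B at 0x1d = 03c3
  after D2: wrote 2B at 0x01 = 828b
  after D3: wrote 2B at 0x06 = 828b
  after D4: wrote 4B at 0x0a = 828b0813
  after D5: wrote 2B at 0x06 = 8b08
query mem[0x11]=0x41, mem[0x07]=0x08, mem[0x04]=0x8b, mem[0x02]=0x8b, mem[0x0a]=0x82

MEM[0x11,0x07,0x04,0x02,0x0a] = 41 08 8b 8b 82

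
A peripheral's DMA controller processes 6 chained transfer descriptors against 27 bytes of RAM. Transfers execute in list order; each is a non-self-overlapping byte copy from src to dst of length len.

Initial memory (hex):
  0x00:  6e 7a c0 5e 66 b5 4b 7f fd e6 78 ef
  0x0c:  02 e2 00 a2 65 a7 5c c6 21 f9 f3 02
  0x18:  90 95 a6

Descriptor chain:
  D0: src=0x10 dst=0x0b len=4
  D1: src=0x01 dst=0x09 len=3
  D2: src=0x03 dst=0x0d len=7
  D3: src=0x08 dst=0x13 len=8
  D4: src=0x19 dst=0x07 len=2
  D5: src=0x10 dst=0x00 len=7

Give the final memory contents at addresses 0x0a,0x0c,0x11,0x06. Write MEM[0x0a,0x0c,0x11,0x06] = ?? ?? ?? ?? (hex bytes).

[0] 0x10->0x0b len=4 : 65 a7 5c c6
[1] 0x01->0x09 len=3 : 7a c0 5e
[2] 0x03->0x0d len=7 : 5e 66 b5 4b 7f fd 7a
[3] 0x08->0x13 len=8 : fd 7a c0 5e a7 5e 66 b5
[4] 0x19->0x07 len=2 : 66 b5
[5] 0x10->0x00 len=7 : 4b 7f fd fd 7a c0 5e
query mem[0x0a]=0xc0, mem[0x0c]=0xa7, mem[0x11]=0x7f, mem[0x06]=0x5e

MEM[0x0a,0x0c,0x11,0x06] = c0 a7 7f 5e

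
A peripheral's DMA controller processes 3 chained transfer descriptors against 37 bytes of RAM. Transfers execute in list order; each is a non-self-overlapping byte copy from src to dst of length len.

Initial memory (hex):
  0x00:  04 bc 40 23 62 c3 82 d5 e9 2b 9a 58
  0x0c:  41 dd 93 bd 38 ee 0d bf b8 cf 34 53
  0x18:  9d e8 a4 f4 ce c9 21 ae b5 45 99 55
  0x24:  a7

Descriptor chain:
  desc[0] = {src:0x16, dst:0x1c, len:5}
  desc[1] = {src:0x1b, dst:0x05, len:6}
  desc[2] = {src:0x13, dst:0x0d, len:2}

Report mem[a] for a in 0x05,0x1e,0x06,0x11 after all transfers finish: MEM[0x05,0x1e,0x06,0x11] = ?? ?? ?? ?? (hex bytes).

MEM[0x05,0x1e,0x06,0x11] = f4 9d 34 ee

  after D0: wrote 5B at 0x1c = 34539de8a4
  after D1: wrote 6B at 0x05 = f434539de8a4
  after D2: wrote 2B at 0x0d = bfb8
query mem[0x05]=0xf4, mem[0x1e]=0x9d, mem[0x06]=0x34, mem[0x11]=0xee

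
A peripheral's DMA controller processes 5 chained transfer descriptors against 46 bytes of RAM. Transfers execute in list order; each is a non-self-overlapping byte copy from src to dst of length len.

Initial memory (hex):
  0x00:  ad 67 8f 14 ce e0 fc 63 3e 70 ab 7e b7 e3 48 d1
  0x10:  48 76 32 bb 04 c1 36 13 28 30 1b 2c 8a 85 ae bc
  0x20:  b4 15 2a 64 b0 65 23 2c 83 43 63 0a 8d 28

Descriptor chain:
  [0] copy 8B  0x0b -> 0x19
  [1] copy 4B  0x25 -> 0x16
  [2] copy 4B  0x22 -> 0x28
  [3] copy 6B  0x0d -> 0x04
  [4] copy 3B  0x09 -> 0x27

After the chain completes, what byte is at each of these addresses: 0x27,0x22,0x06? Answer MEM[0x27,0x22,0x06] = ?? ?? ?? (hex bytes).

MEM[0x27,0x22,0x06] = 32 2a d1

  after D0: wrote 8B at 0x19 = 7eb7e348d1487632
  after D1: wrote 4B at 0x16 = 65232c83
  after D2: wrote 4B at 0x28 = 2a64b065
  after D3: wrote 6B at 0x04 = e348d1487632
  after D4: wrote 3B at 0x27 = 32ab7e
query mem[0x27]=0x32, mem[0x22]=0x2a, mem[0x06]=0xd1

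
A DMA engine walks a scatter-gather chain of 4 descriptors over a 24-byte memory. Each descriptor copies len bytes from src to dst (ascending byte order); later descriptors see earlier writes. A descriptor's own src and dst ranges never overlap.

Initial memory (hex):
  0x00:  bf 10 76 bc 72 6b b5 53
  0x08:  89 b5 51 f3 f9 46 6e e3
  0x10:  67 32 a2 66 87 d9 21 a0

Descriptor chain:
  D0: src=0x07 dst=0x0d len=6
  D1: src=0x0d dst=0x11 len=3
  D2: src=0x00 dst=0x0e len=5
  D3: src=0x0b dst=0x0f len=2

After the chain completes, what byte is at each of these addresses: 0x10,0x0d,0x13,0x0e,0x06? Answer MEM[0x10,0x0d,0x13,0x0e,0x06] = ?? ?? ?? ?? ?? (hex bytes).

MEM[0x10,0x0d,0x13,0x0e,0x06] = f9 53 b5 bf b5

  after D0: wrote 6B at 0x0d = 5389b551f3f9
  after D1: wrote 3B at 0x11 = 5389b5
  after D2: wrote 5B at 0x0e = bf1076bc72
  after D3: wrote 2B at 0x0f = f3f9
query mem[0x10]=0xf9, mem[0x0d]=0x53, mem[0x13]=0xb5, mem[0x0e]=0xbf, mem[0x06]=0xb5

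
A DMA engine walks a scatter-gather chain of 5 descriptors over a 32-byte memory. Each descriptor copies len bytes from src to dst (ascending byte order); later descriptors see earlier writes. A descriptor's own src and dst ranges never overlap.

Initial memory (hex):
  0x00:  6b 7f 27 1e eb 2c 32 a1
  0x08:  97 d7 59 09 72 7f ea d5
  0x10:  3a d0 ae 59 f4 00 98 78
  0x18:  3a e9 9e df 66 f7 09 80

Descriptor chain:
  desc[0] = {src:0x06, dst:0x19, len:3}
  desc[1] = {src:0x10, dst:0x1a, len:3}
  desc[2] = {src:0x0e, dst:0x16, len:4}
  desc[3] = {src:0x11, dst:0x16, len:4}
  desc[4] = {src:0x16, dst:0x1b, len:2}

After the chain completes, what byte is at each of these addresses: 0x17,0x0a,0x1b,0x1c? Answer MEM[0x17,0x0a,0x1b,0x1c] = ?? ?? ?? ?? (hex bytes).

MEM[0x17,0x0a,0x1b,0x1c] = ae 59 d0 ae

D0: mem[0x19..0x1b] <- [32 a1 97]
D1: mem[0x1a..0x1c] <- [3a d0 ae]
D2: mem[0x16..0x19] <- [ea d5 3a d0]
D3: mem[0x16..0x19] <- [d0 ae 59 f4]
D4: mem[0x1b..0x1c] <- [d0 ae]
query mem[0x17]=0xae, mem[0x0a]=0x59, mem[0x1b]=0xd0, mem[0x1c]=0xae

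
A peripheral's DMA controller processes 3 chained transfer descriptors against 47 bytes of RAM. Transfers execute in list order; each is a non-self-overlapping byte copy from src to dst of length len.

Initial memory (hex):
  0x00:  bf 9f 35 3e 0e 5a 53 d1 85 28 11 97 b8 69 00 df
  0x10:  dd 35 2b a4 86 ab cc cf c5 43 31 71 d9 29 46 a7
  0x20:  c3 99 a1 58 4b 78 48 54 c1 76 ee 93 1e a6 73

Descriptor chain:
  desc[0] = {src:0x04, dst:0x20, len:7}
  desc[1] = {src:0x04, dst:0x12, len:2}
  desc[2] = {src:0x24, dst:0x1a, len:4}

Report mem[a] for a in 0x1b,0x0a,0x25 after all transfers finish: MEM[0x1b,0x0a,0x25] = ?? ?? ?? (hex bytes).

#0 dst[0x20+7] := {0x0e,0x5a,0x53,0xd1,0x85,0x28,0x11}
#1 dst[0x12+2] := {0x0e,0x5a}
#2 dst[0x1a+4] := {0x85,0x28,0x11,0x54}
query mem[0x1b]=0x28, mem[0x0a]=0x11, mem[0x25]=0x28

MEM[0x1b,0x0a,0x25] = 28 11 28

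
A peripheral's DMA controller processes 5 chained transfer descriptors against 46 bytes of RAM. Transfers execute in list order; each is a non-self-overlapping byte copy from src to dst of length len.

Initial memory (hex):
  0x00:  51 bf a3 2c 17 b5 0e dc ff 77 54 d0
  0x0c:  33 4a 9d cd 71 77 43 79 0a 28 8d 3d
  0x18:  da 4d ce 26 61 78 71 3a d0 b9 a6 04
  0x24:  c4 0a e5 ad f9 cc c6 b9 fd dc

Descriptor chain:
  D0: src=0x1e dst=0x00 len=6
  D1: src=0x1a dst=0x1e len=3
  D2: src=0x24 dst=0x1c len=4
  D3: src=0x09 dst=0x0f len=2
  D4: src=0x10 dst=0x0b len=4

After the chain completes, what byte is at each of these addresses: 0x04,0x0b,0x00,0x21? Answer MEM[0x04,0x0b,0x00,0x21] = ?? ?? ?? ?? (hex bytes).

[0] 0x1e->0x00 len=6 : 71 3a d0 b9 a6 04
[1] 0x1a->0x1e len=3 : ce 26 61
[2] 0x24->0x1c len=4 : c4 0a e5 ad
[3] 0x09->0x0f len=2 : 77 54
[4] 0x10->0x0b len=4 : 54 77 43 79
query mem[0x04]=0xa6, mem[0x0b]=0x54, mem[0x00]=0x71, mem[0x21]=0xb9

MEM[0x04,0x0b,0x00,0x21] = a6 54 71 b9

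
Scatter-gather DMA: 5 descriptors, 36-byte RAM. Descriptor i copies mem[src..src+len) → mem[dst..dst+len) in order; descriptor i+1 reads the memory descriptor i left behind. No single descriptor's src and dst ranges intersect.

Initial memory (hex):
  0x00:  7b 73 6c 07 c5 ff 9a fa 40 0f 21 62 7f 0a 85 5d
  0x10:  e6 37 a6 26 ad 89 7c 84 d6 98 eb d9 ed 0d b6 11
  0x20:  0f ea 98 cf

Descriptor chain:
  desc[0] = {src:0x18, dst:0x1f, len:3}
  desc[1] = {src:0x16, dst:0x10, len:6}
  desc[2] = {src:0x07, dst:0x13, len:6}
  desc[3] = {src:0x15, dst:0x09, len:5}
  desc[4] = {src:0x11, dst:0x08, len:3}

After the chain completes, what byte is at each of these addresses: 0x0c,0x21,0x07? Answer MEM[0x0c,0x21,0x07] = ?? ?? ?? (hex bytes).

MEM[0x0c,0x21,0x07] = 7f eb fa

#0 dst[0x1f+3] := {0xd6,0x98,0xeb}
#1 dst[0x10+6] := {0x7c,0x84,0xd6,0x98,0xeb,0xd9}
#2 dst[0x13+6] := {0xfa,0x40,0x0f,0x21,0x62,0x7f}
#3 dst[0x09+5] := {0x0f,0x21,0x62,0x7f,0x98}
#4 dst[0x08+3] := {0x84,0xd6,0xfa}
query mem[0x0c]=0x7f, mem[0x21]=0xeb, mem[0x07]=0xfa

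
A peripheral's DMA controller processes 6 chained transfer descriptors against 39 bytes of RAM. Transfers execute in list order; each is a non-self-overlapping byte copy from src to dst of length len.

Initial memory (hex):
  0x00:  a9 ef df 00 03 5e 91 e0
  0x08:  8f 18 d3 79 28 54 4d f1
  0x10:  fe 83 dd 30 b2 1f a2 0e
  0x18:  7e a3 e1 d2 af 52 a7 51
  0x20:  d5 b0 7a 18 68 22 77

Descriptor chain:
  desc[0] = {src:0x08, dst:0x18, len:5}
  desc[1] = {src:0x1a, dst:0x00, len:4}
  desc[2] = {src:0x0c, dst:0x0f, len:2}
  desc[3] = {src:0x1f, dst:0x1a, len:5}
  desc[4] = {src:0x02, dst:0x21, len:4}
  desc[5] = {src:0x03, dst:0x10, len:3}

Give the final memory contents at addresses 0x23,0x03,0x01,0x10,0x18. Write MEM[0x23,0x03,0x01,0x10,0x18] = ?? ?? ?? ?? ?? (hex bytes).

  after D0: wrote 5B at 0x18 = 8f18d37928
  after D1: wrote 4B at 0x00 = d3792852
  after D2: wrote 2B at 0x0f = 2854
  after D3: wrote 5B at 0x1a = 51d5b07a18
  after D4: wrote 4B at 0x21 = 2852035e
  after D5: wrote 3B at 0x10 = 52035e
query mem[0x23]=0x03, mem[0x03]=0x52, mem[0x01]=0x79, mem[0x10]=0x52, mem[0x18]=0x8f

MEM[0x23,0x03,0x01,0x10,0x18] = 03 52 79 52 8f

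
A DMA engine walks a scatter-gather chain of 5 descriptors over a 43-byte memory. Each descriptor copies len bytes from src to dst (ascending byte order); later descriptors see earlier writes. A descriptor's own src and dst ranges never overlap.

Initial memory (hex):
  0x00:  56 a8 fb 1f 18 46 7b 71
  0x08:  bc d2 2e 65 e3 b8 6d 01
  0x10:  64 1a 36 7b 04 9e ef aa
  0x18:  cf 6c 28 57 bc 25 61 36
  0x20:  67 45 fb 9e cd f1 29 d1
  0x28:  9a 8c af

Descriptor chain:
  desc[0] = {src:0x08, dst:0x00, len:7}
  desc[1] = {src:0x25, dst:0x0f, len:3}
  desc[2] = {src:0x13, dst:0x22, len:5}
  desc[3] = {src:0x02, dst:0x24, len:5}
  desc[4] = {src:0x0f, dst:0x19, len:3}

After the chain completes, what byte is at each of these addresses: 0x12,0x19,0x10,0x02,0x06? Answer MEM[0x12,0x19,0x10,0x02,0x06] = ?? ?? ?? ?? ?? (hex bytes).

MEM[0x12,0x19,0x10,0x02,0x06] = 36 f1 29 2e 6d

[0] 0x08->0x00 len=7 : bc d2 2e 65 e3 b8 6d
[1] 0x25->0x0f len=3 : f1 29 d1
[2] 0x13->0x22 len=5 : 7b 04 9e ef aa
[3] 0x02->0x24 len=5 : 2e 65 e3 b8 6d
[4] 0x0f->0x19 len=3 : f1 29 d1
query mem[0x12]=0x36, mem[0x19]=0xf1, mem[0x10]=0x29, mem[0x02]=0x2e, mem[0x06]=0x6d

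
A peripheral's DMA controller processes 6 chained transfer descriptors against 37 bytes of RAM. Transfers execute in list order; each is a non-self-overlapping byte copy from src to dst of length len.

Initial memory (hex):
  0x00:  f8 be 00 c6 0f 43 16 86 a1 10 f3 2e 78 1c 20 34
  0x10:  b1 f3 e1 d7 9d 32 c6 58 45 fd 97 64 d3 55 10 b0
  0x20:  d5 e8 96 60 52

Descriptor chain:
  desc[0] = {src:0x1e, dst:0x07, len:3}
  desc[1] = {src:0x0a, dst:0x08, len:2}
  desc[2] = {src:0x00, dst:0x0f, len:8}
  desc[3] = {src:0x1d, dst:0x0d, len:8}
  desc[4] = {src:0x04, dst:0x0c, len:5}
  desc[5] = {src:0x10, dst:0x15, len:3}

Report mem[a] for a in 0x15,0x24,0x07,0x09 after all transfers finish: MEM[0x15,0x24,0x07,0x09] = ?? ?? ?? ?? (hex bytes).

  after D0: wrote 3B at 0x07 = 10b0d5
  after D1: wrote 2B at 0x08 = f32e
  after D2: wrote 8B at 0x0f = f8be00c60f431610
  after D3: wrote 8B at 0x0d = 5510b0d5e8966052
  after D4: wrote 5B at 0x0c = 0f431610f3
  after D5: wrote 3B at 0x15 = f3e896
query mem[0x15]=0xf3, mem[0x24]=0x52, mem[0x07]=0x10, mem[0x09]=0x2e

MEM[0x15,0x24,0x07,0x09] = f3 52 10 2e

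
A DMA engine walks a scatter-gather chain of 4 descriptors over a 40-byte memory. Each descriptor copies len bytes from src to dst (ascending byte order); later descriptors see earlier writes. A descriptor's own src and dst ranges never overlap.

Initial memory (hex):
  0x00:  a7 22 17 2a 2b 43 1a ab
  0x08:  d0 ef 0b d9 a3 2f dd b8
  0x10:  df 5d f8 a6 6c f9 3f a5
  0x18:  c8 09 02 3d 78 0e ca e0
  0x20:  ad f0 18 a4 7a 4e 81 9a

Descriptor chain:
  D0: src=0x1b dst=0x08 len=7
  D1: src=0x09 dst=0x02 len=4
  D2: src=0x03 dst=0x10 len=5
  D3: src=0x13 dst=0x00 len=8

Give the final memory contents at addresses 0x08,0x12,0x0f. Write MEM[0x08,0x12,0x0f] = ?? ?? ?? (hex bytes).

MEM[0x08,0x12,0x0f] = 3d e0 b8

  after D0: wrote 7B at 0x08 = 3d780ecae0adf0
  after D1: wrote 4B at 0x02 = 780ecae0
  after D2: wrote 5B at 0x10 = 0ecae01aab
  after D3: wrote 8B at 0x00 = 1aabf93fa5c80902
query mem[0x08]=0x3d, mem[0x12]=0xe0, mem[0x0f]=0xb8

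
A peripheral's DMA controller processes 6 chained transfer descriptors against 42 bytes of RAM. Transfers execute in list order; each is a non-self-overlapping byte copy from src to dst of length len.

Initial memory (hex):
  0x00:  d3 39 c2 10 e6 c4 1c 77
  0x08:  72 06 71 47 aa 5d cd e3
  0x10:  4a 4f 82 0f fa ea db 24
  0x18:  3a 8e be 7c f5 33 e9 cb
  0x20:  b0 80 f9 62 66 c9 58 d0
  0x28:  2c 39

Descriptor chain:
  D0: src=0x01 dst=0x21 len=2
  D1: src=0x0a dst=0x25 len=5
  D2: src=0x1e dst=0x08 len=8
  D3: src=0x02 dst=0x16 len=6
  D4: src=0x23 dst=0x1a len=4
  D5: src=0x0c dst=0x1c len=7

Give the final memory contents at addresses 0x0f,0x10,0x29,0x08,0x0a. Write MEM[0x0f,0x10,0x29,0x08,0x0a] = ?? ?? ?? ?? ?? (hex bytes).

#0 dst[0x21+2] := {0x39,0xc2}
#1 dst[0x25+5] := {0x71,0x47,0xaa,0x5d,0xcd}
#2 dst[0x08+8] := {0xe9,0xcb,0xb0,0x39,0xc2,0x62,0x66,0x71}
#3 dst[0x16+6] := {0xc2,0x10,0xe6,0xc4,0x1c,0x77}
#4 dst[0x1a+4] := {0x62,0x66,0x71,0x47}
#5 dst[0x1c+7] := {0xc2,0x62,0x66,0x71,0x4a,0x4f,0x82}
query mem[0x0f]=0x71, mem[0x10]=0x4a, mem[0x29]=0xcd, mem[0x08]=0xe9, mem[0x0a]=0xb0

MEM[0x0f,0x10,0x29,0x08,0x0a] = 71 4a cd e9 b0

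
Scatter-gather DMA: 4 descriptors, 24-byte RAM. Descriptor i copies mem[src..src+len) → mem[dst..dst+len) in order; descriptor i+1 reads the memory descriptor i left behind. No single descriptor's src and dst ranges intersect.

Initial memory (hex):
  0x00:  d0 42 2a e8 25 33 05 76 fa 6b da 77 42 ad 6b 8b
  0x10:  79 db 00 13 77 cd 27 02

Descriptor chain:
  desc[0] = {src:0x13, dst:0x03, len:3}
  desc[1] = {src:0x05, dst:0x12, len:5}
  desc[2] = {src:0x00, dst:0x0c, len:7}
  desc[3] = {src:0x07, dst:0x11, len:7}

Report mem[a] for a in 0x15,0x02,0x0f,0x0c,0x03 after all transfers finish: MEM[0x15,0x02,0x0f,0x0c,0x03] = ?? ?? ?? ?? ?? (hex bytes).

MEM[0x15,0x02,0x0f,0x0c,0x03] = 77 2a 13 d0 13

#0 dst[0x03+3] := {0x13,0x77,0xcd}
#1 dst[0x12+5] := {0xcd,0x05,0x76,0xfa,0x6b}
#2 dst[0x0c+7] := {0xd0,0x42,0x2a,0x13,0x77,0xcd,0x05}
#3 dst[0x11+7] := {0x76,0xfa,0x6b,0xda,0x77,0xd0,0x42}
query mem[0x15]=0x77, mem[0x02]=0x2a, mem[0x0f]=0x13, mem[0x0c]=0xd0, mem[0x03]=0x13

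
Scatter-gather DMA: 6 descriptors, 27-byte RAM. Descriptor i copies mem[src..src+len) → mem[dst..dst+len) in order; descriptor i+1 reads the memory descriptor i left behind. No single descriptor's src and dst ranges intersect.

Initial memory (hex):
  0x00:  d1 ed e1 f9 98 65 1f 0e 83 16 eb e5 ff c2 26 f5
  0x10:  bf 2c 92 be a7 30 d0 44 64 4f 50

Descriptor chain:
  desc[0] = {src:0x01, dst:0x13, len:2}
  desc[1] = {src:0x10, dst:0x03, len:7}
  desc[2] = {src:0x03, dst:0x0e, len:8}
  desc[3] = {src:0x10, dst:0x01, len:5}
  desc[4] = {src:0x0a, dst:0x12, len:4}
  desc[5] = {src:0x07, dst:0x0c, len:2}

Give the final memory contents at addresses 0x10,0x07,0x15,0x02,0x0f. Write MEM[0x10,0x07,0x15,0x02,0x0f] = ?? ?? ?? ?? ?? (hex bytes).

D0: mem[0x13..0x14] <- [ed e1]
D1: mem[0x03..0x09] <- [bf 2c 92 ed e1 30 d0]
D2: mem[0x0e..0x15] <- [bf 2c 92 ed e1 30 d0 eb]
D3: mem[0x01..0x05] <- [92 ed e1 30 d0]
D4: mem[0x12..0x15] <- [eb e5 ff c2]
D5: mem[0x0c..0x0d] <- [e1 30]
query mem[0x10]=0x92, mem[0x07]=0xe1, mem[0x15]=0xc2, mem[0x02]=0xed, mem[0x0f]=0x2c

MEM[0x10,0x07,0x15,0x02,0x0f] = 92 e1 c2 ed 2c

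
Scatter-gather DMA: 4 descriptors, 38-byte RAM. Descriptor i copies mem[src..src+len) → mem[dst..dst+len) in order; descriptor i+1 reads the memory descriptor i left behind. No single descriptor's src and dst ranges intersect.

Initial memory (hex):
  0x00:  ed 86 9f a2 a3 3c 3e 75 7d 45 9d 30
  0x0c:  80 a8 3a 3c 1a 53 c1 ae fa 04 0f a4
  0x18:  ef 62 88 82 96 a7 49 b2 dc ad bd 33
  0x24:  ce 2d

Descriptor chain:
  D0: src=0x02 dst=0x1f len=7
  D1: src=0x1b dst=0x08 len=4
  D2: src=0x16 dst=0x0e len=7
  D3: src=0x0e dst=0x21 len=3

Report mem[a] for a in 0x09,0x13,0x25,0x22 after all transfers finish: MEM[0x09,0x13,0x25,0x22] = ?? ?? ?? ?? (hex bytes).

[0] 0x02->0x1f len=7 : 9f a2 a3 3c 3e 75 7d
[1] 0x1b->0x08 len=4 : 82 96 a7 49
[2] 0x16->0x0e len=7 : 0f a4 ef 62 88 82 96
[3] 0x0e->0x21 len=3 : 0f a4 ef
query mem[0x09]=0x96, mem[0x13]=0x82, mem[0x25]=0x7d, mem[0x22]=0xa4

MEM[0x09,0x13,0x25,0x22] = 96 82 7d a4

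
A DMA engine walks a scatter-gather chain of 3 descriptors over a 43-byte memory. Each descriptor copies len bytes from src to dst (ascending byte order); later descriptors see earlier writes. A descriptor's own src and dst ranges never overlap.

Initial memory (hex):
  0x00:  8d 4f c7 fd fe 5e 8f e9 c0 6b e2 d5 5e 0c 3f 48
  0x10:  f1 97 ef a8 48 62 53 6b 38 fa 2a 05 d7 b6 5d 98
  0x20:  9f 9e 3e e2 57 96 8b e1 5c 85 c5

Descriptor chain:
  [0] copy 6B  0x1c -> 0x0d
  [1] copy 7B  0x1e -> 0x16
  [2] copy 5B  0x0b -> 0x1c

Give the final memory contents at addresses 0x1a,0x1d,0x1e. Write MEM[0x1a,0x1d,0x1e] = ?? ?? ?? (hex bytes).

MEM[0x1a,0x1d,0x1e] = 3e 5e d7

[0] 0x1c->0x0d len=6 : d7 b6 5d 98 9f 9e
[1] 0x1e->0x16 len=7 : 5d 98 9f 9e 3e e2 57
[2] 0x0b->0x1c len=5 : d5 5e d7 b6 5d
query mem[0x1a]=0x3e, mem[0x1d]=0x5e, mem[0x1e]=0xd7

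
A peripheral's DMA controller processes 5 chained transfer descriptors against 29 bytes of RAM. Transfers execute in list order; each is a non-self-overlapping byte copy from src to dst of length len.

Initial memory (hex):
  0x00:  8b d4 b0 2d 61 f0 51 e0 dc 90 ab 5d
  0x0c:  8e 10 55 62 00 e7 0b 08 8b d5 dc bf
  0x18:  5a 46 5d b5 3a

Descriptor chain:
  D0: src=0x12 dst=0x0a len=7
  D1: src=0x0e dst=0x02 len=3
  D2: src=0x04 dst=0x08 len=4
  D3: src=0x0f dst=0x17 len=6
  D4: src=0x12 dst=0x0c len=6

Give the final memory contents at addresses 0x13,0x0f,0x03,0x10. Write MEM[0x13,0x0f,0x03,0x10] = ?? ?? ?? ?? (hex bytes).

[0] 0x12->0x0a len=7 : 0b 08 8b d5 dc bf 5a
[1] 0x0e->0x02 len=3 : dc bf 5a
[2] 0x04->0x08 len=4 : 5a f0 51 e0
[3] 0x0f->0x17 len=6 : bf 5a e7 0b 08 8b
[4] 0x12->0x0c len=6 : 0b 08 8b d5 dc bf
query mem[0x13]=0x08, mem[0x0f]=0xd5, mem[0x03]=0xbf, mem[0x10]=0xdc

MEM[0x13,0x0f,0x03,0x10] = 08 d5 bf dc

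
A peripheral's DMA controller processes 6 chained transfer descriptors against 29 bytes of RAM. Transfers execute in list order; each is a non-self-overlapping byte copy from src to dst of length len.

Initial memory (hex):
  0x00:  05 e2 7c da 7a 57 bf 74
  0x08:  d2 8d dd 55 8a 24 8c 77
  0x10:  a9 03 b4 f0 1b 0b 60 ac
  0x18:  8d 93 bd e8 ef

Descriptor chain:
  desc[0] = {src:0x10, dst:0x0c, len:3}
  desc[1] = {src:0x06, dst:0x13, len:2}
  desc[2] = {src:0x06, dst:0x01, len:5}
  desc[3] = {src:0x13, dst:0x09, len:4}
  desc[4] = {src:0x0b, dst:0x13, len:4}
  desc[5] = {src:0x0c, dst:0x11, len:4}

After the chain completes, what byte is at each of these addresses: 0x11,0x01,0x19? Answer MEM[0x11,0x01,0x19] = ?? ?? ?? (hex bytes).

MEM[0x11,0x01,0x19] = 60 bf 93

#0 dst[0x0c+3] := {0xa9,0x03,0xb4}
#1 dst[0x13+2] := {0xbf,0x74}
#2 dst[0x01+5] := {0xbf,0x74,0xd2,0x8d,0xdd}
#3 dst[0x09+4] := {0xbf,0x74,0x0b,0x60}
#4 dst[0x13+4] := {0x0b,0x60,0x03,0xb4}
#5 dst[0x11+4] := {0x60,0x03,0xb4,0x77}
query mem[0x11]=0x60, mem[0x01]=0xbf, mem[0x19]=0x93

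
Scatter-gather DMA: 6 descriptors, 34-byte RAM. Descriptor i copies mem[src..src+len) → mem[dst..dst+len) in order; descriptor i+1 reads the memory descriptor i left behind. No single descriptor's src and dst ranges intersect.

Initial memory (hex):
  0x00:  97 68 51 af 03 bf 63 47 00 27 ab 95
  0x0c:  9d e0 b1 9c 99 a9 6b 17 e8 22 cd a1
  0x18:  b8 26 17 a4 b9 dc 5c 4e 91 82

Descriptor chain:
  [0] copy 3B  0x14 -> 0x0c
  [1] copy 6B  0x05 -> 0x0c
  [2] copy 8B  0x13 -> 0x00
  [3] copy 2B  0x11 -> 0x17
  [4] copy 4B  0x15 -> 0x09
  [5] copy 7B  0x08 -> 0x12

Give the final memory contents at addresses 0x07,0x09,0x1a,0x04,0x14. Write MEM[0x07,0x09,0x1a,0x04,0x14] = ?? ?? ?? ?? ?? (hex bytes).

MEM[0x07,0x09,0x1a,0x04,0x14] = 17 22 17 a1 cd

#0 dst[0x0c+3] := {0xe8,0x22,0xcd}
#1 dst[0x0c+6] := {0xbf,0x63,0x47,0x00,0x27,0xab}
#2 dst[0x00+8] := {0x17,0xe8,0x22,0xcd,0xa1,0xb8,0x26,0x17}
#3 dst[0x17+2] := {0xab,0x6b}
#4 dst[0x09+4] := {0x22,0xcd,0xab,0x6b}
#5 dst[0x12+7] := {0x00,0x22,0xcd,0xab,0x6b,0x63,0x47}
query mem[0x07]=0x17, mem[0x09]=0x22, mem[0x1a]=0x17, mem[0x04]=0xa1, mem[0x14]=0xcd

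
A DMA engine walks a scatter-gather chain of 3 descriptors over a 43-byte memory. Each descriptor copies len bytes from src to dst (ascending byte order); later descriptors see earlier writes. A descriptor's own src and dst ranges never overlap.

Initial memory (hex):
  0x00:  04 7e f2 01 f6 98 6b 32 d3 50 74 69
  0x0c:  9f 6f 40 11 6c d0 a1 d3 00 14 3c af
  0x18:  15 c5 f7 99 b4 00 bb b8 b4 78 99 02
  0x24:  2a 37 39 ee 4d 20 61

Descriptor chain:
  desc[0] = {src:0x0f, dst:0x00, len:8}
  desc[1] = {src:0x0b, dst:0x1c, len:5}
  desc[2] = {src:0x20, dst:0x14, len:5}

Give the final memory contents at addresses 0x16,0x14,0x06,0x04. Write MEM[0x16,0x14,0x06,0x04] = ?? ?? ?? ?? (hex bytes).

MEM[0x16,0x14,0x06,0x04] = 99 11 14 d3

  after D0: wrote 8B at 0x00 = 116cd0a1d300143c
  after D1: wrote 5B at 0x1c = 699f6f4011
  after D2: wrote 5B at 0x14 = 117899022a
query mem[0x16]=0x99, mem[0x14]=0x11, mem[0x06]=0x14, mem[0x04]=0xd3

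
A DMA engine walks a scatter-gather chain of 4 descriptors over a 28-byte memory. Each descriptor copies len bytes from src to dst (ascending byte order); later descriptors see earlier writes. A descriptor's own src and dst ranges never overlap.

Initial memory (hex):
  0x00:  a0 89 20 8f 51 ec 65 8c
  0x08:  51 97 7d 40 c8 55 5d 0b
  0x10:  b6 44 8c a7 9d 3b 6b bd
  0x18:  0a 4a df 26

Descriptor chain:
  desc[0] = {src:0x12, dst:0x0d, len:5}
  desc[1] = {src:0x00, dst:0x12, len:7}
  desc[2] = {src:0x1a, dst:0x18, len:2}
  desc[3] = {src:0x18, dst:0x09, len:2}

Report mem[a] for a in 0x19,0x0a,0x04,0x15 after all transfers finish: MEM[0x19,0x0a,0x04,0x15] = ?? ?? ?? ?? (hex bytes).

MEM[0x19,0x0a,0x04,0x15] = 26 26 51 8f

#0 dst[0x0d+5] := {0x8c,0xa7,0x9d,0x3b,0x6b}
#1 dst[0x12+7] := {0xa0,0x89,0x20,0x8f,0x51,0xec,0x65}
#2 dst[0x18+2] := {0xdf,0x26}
#3 dst[0x09+2] := {0xdf,0x26}
query mem[0x19]=0x26, mem[0x0a]=0x26, mem[0x04]=0x51, mem[0x15]=0x8f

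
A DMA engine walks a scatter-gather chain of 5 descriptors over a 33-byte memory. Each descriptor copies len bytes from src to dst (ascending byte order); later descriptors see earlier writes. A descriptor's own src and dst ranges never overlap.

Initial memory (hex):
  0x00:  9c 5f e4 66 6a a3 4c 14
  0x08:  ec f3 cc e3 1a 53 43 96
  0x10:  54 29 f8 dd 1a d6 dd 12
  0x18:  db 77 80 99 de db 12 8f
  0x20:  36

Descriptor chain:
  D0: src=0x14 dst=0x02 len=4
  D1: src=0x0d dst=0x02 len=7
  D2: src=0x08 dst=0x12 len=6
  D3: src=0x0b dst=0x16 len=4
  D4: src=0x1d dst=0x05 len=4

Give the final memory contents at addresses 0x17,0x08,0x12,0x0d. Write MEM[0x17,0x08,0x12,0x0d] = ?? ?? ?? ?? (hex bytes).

D0: mem[0x02..0x05] <- [1a d6 dd 12]
D1: mem[0x02..0x08] <- [53 43 96 54 29 f8 dd]
D2: mem[0x12..0x17] <- [dd f3 cc e3 1a 53]
D3: mem[0x16..0x19] <- [e3 1a 53 43]
D4: mem[0x05..0x08] <- [db 12 8f 36]
query mem[0x17]=0x1a, mem[0x08]=0x36, mem[0x12]=0xdd, mem[0x0d]=0x53

MEM[0x17,0x08,0x12,0x0d] = 1a 36 dd 53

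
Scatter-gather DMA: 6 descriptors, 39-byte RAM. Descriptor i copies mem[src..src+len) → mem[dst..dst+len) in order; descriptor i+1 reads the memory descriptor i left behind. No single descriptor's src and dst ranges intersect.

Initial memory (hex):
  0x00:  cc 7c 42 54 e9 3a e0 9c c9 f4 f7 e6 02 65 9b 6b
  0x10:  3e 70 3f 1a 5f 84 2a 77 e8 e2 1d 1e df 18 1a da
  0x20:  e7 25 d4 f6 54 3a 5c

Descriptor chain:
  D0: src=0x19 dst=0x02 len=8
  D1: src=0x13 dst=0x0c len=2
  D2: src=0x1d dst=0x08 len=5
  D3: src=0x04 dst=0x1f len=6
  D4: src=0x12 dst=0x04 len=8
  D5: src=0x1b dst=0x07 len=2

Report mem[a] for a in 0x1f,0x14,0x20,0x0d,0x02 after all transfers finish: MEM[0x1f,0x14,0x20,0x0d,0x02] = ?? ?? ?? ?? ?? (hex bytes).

MEM[0x1f,0x14,0x20,0x0d,0x02] = 1e 5f df 5f e2

  after D0: wrote 8B at 0x02 = e21d1edf181adae7
  after D1: wrote 2B at 0x0c = 1a5f
  after D2: wrote 5B at 0x08 = 181adae725
  after D3: wrote 6B at 0x1f = 1edf181a181a
  after D4: wrote 8B at 0x04 = 3f1a5f842a77e8e2
  after D5: wrote 2B at 0x07 = 1edf
query mem[0x1f]=0x1e, mem[0x14]=0x5f, mem[0x20]=0xdf, mem[0x0d]=0x5f, mem[0x02]=0xe2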